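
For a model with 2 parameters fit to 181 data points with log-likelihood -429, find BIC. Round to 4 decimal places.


ln(181) = 5.198497.
k * ln(n) = 2 * 5.198497 = 10.396994.
-2L = 858.
BIC = 10.396994 + 858 = 868.396994, which rounds to 868.3970.

868.3970


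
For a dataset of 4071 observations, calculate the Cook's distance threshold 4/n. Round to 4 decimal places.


Cook's distance cutoff = 4/n = 4/4071.
= 0.0010.

0.0010


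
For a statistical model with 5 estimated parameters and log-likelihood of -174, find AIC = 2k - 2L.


AIC = 2*5 - 2*(-174).
= 10 + 348 = 358.

358


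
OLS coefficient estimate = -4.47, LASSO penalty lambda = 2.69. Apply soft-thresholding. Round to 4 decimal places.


Check: |-4.47| = 4.47 vs lambda = 2.69.
Since |beta| > lambda, coefficient = sign(beta)*(|beta| - lambda) = -1.7800.
Soft-thresholded coefficient = -1.7800.

-1.7800


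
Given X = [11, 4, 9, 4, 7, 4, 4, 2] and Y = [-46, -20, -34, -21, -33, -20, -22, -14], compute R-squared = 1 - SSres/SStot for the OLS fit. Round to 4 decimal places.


The fitted line is Y = -7.3150 + -3.3662*X.
SSres = 23.0398, SStot = 769.5000.
R^2 = 1 - SSres/SStot = 0.9701.

0.9701


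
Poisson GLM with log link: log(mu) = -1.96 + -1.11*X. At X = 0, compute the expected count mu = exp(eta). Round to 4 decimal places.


eta = -1.96 + -1.11 * 0 = -1.9600.
mu = exp(-1.9600) = 0.1409.

0.1409


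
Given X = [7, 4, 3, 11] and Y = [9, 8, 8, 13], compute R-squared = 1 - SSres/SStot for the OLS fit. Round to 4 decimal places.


Fit the OLS line: b0 = 5.5484, b1 = 0.6323.
SSres = 1.5097.
SStot = 17.0000.
R^2 = 1 - 1.5097/17.0000 = 0.9112.

0.9112


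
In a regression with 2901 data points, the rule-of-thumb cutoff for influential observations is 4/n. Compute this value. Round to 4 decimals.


The threshold is 4/n.
4/2901 = 0.0014.

0.0014


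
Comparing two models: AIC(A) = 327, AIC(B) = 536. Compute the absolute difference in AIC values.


|AIC_A - AIC_B| = |327 - 536| = 209.
Model A is preferred (lower AIC).

209


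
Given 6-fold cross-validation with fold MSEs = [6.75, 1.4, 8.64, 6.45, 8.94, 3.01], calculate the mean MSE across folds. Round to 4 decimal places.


Sum of fold MSEs = 35.1900.
Average = 35.1900 / 6 = 5.8650.

5.8650


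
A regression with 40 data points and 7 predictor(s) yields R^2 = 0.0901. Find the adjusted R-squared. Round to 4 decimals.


Using the formula:
(1 - 0.0901) = 0.9099.
Multiply by 39/32: 0.9099 * 39 = 35.4861, then 35.4861 / 32 = 1.1089.
Adj R^2 = 1 - 1.1089 = -0.1089.

-0.1089


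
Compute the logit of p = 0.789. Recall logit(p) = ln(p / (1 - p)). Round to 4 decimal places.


Compute the odds: 0.789/0.211 = 3.7393.
Take the natural log: ln(3.7393) = 1.3189.

1.3189


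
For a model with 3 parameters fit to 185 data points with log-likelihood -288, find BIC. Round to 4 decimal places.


ln(185) = 5.220356.
k * ln(n) = 3 * 5.220356 = 15.661068.
-2L = 576.
BIC = 15.661068 + 576 = 591.661068, which rounds to 591.6611.

591.6611


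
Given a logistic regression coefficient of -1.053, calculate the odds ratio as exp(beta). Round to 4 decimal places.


exp(-1.053) = 0.3489.
So the odds ratio is 0.3489.

0.3489


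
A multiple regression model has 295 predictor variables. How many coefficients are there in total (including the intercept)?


Each predictor gets one coefficient, plus one intercept.
Total parameters = 295 + 1 = 296.

296


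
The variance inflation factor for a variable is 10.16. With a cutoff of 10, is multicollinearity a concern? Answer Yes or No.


Compare VIF = 10.16 to the threshold of 10.
10.16 >= 10, so the answer is Yes.

Yes


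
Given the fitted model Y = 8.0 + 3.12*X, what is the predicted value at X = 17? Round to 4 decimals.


Plug X = 17 into Y = 8.0 + 3.12*X:
Y = 8.0 + 53.0400 = 61.0400.

61.0400


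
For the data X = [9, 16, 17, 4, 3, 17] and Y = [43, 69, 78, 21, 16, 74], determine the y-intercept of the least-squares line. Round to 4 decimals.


First find the slope: b1 = 4.1869.
Means: xbar = 11.0000, ybar = 50.1667.
b0 = ybar - b1 * xbar = 50.1667 - 4.1869 * 11.0000 = 4.1106.

4.1106


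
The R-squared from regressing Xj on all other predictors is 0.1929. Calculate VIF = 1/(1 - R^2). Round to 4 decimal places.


Using VIF = 1/(1 - R^2_j):
1 - 0.1929 = 0.8071.
VIF = 1.2390.

1.2390


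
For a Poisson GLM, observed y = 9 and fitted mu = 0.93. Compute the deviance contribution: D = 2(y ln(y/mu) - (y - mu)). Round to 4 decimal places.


Compute y*ln(y/mu) = 9*ln(9/0.93) = 9*2.269795 = 20.428155.
y - mu = 8.07.
D = 2*(20.428155 - (8.07)) = 24.716310, which rounds to 24.7163.

24.7163


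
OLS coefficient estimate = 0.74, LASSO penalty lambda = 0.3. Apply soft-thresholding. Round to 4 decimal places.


|beta_OLS| = 0.74.
lambda = 0.3.
Since |beta| > lambda, coefficient = sign(beta)*(|beta| - lambda) = 0.4400.
Result = 0.4400.

0.4400


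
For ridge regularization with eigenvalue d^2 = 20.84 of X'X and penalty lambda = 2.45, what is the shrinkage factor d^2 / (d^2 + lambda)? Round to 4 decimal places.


d^2 + lambda = 20.84 + 2.45 = 23.2900.
Shrinkage factor = 20.84/23.2900 = 0.8948.

0.8948


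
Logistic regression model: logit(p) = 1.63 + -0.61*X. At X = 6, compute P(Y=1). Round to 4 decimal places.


Linear predictor: z = 1.63 + -0.61 * 6 = -2.0300.
P = 1/(1 + exp(2.0300)) = 1/(1 + 7.6141) = 0.1161.

0.1161


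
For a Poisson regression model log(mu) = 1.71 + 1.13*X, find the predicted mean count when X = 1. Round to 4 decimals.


Compute eta = 1.71 + 1.13 * 1 = 2.8400.
Apply inverse link: mu = e^2.8400 = 17.1158.

17.1158


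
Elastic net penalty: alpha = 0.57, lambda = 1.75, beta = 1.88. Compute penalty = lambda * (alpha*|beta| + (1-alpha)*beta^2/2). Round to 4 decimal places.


alpha * |beta| = 0.57 * 1.88 = 1.0716.
(1-alpha) * beta^2/2 = 0.43 * 3.5344/2 = 0.7599.
Total = 1.75 * (1.0716 + 0.7599) = 3.2051.

3.2051


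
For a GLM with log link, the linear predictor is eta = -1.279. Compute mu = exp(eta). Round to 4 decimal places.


Apply the inverse link:
mu = e^-1.279 = 0.2783.

0.2783


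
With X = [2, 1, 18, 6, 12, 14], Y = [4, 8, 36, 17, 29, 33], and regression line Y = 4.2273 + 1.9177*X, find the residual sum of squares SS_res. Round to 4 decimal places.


Compute predicted values, then residuals = yi - yhat_i.
Residuals: [-4.0627, 1.8550, -2.7459, 1.2665, 1.7603, 1.9249].
SSres = sum(residual^2) = 35.8944.

35.8944


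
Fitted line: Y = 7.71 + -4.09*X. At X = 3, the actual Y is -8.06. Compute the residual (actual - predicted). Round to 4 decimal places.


Compute yhat = 7.71 + (-4.09)(3) = -4.5600.
Residual = actual - predicted = -8.06 - -4.5600 = -3.5000.

-3.5000


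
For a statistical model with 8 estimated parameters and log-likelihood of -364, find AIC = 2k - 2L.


AIC = 2*8 - 2*(-364).
= 16 + 728 = 744.

744


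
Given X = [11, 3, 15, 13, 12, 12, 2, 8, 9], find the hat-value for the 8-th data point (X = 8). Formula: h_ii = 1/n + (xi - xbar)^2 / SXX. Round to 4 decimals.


Mean of X: xbar = 9.4444.
SXX = 158.2222.
For X = 8: h = 1/9 + (8 - 9.4444)^2/158.2222 = 0.1243.

0.1243


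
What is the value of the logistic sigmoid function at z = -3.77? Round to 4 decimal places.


exp(3.7700) = 43.3801.
1 + exp(-z) = 44.3801.
sigmoid = 1/44.3801 = 0.0225.

0.0225


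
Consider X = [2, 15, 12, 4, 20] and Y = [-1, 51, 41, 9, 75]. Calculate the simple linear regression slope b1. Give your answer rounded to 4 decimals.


First compute the means: xbar = 10.6000, ybar = 35.0000.
Then S_xx = sum((xi - xbar)^2) = 227.2000.
S_xy = sum((xi - xbar)(yi - ybar)) = 936.0000.
b1 = S_xy / S_xx = 936.0000 / 227.2000 = 4.1197.

4.1197


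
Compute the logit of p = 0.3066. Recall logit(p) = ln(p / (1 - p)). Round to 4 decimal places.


1 - p = 0.6934.
p/(1-p) = 0.4422.
logit = ln(0.4422) = -0.8161.

-0.8161


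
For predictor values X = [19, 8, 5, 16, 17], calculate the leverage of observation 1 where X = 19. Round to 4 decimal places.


n = 5, xbar = 13.0000.
SXX = sum((xi - xbar)^2) = 150.0000.
h = 1/5 + (19 - 13.0000)^2 / 150.0000 = 0.4400.

0.4400


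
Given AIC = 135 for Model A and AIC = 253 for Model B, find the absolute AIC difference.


Absolute difference = |135 - 253| = 118.
The model with lower AIC (A) is preferred.

118


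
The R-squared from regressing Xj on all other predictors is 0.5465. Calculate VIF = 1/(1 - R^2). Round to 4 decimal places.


Denominator: 1 - 0.5465 = 0.4535.
VIF = 1 / 0.4535 = 2.2051.

2.2051


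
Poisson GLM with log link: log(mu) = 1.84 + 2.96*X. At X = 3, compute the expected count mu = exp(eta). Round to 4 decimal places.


eta = 1.84 + 2.96 * 3 = 10.7200.
mu = exp(10.7200) = 45251.9028.

45251.9028


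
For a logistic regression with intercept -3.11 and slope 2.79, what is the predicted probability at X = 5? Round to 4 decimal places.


z = -3.11 + 2.79 * 5 = 10.8400.
Sigmoid: P = 1 / (1 + exp(-10.8400)) = 1.0000.

1.0000


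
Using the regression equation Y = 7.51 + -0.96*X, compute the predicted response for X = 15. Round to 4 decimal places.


Predicted value:
Y = 7.51 + (-0.96)(15) = 7.51 + -14.4000 = -6.8900.

-6.8900


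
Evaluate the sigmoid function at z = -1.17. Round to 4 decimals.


First, exp(1.1700) = 3.2220.
Then sigma(z) = 1/(1 + 3.2220) = 0.2369.

0.2369


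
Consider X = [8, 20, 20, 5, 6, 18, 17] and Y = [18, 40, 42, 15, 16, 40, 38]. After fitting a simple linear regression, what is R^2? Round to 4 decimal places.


The fitted line is Y = 4.8021 + 1.8658*X.
SSres = 13.0347, SStot = 972.8571.
R^2 = 1 - SSres/SStot = 0.9866.

0.9866


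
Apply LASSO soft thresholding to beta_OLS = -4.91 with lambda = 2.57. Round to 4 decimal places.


Check: |-4.91| = 4.91 vs lambda = 2.57.
Since |beta| > lambda, coefficient = sign(beta)*(|beta| - lambda) = -2.3400.
Soft-thresholded coefficient = -2.3400.

-2.3400


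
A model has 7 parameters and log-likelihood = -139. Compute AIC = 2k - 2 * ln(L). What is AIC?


Compute:
2k = 2*7 = 14.
-2*loglik = -2*(-139) = 278.
AIC = 14 + 278 = 292.

292


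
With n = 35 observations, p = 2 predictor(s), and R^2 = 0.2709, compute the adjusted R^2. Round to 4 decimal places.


Adjusted R^2 = 1 - (1 - R^2) * (n-1)/(n-p-1).
(1 - R^2) = 0.7291.
(n-1)/(n-p-1) = 34/32.
(1 - R^2) * (n-1) = 0.7291 * 34 = 24.7894.
Divide by (n-p-1): 24.7894 / 32 = 0.7747.
Adj R^2 = 1 - 0.7747 = 0.2253.

0.2253


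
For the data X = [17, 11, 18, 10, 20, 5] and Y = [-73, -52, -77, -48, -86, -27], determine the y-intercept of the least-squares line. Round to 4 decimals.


Compute b1 = -3.8278 from the OLS formula.
With xbar = 13.5000 and ybar = -60.5000, the intercept is:
b0 = -60.5000 - -3.8278 * 13.5000 = -8.8248.

-8.8248


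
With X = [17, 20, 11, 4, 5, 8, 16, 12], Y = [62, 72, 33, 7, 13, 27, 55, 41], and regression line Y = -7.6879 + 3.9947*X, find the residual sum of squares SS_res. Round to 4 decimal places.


For each point, residual = actual - predicted.
Residuals: [1.7780, -0.2061, -3.2538, -1.2909, 0.7144, 2.7303, -1.2273, 0.7515].
Sum of squared residuals = 25.4933.

25.4933


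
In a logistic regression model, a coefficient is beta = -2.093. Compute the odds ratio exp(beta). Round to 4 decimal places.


Odds ratio = exp(beta) = exp(-2.093).
= 0.1233.

0.1233


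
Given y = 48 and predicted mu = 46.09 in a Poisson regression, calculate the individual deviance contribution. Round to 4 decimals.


Compute y*ln(y/mu) = 48*ln(48/46.09) = 48*0.040605 = 1.949040.
y - mu = 1.91.
D = 2*(1.949040 - (1.91)) = 0.078080, which rounds to 0.0781.

0.0781


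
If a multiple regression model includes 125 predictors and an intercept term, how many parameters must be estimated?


Each predictor gets one coefficient, plus one intercept.
Total parameters = 125 + 1 = 126.

126


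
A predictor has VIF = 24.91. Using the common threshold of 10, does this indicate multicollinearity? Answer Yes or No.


Check: VIF = 24.91 vs threshold = 10.
Since 24.91 >= 10, the answer is Yes.

Yes


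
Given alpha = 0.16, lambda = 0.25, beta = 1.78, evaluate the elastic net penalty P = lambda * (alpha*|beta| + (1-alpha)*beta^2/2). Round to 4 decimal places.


alpha * |beta| = 0.16 * 1.78 = 0.2848.
(1-alpha) * beta^2/2 = 0.84 * 3.1684/2 = 1.3307.
Total = 0.25 * (0.2848 + 1.3307) = 0.4039.

0.4039


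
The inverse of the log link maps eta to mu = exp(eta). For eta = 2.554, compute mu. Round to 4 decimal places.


mu = exp(eta) = exp(2.554).
= 12.8584.

12.8584


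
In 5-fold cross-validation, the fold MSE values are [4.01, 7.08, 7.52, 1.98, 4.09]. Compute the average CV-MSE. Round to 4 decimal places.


Total MSE across folds = 24.6800.
CV-MSE = 24.6800/5 = 4.9360.

4.9360


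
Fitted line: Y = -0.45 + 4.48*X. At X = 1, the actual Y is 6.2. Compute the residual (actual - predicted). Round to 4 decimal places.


Predicted = -0.45 + 4.48 * 1 = 4.0300.
Residual = 6.2 - 4.0300 = 2.1700.

2.1700


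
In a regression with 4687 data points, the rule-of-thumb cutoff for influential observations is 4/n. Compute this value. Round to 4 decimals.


Cook's distance cutoff = 4/n = 4/4687.
= 0.0009.

0.0009


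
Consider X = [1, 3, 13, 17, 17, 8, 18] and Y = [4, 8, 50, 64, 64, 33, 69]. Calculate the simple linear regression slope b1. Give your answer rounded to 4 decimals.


First compute the means: xbar = 11.0000, ybar = 41.7143.
Then S_xx = sum((xi - xbar)^2) = 298.0000.
S_xy = sum((xi - xbar)(yi - ybar)) = 1148.0000.
b1 = S_xy / S_xx = 1148.0000 / 298.0000 = 3.8523.

3.8523


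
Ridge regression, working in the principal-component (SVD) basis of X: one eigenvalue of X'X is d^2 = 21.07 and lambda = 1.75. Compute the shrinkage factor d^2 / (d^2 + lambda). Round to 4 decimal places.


Denominator = d^2 + lambda = 21.07 + 1.75 = 22.8200.
Shrinkage = 21.07 / 22.8200 = 0.9233.

0.9233


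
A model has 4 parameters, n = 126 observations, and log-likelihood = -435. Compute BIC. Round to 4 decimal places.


Compute k*ln(n) = 4*ln(126) = 4*4.836282 = 19.345128.
Then -2*loglik = 870.
BIC = 19.345128 + 870 = 889.345128, which rounds to 889.3451.

889.3451


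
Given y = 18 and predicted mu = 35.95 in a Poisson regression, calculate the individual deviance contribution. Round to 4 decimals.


Compute y*ln(y/mu) = 18*ln(18/35.95) = 18*-0.691757 = -12.451626.
y - mu = -17.95.
D = 2*(-12.451626 - (-17.95)) = 10.996748, which rounds to 10.9967.

10.9967


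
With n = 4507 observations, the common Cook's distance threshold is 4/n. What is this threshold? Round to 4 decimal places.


The threshold is 4/n.
4/4507 = 0.0009.

0.0009


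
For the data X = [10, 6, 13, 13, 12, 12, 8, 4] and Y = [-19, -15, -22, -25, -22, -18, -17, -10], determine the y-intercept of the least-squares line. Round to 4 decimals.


The slope is b1 = -1.2761.
Sample means are xbar = 9.7500 and ybar = -18.5000.
Intercept: b0 = -18.5000 - (-1.2761)(9.7500) = -6.0583.

-6.0583


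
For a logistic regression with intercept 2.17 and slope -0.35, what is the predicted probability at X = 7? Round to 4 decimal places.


Linear predictor: z = 2.17 + -0.35 * 7 = -0.2800.
P = 1/(1 + exp(0.2800)) = 1/(1 + 1.3231) = 0.4305.

0.4305


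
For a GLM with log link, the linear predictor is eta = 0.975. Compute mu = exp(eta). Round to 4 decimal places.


mu = exp(eta) = exp(0.975).
= 2.6512.

2.6512


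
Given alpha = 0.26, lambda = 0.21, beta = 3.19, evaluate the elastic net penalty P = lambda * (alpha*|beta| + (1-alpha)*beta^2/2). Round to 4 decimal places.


L1 component = 0.26 * |3.19| = 0.8294.
L2 component = 0.74 * 3.19^2 / 2 = 3.7652.
Penalty = 0.21 * (0.8294 + 3.7652) = 0.21 * 4.5946 = 0.9649.

0.9649


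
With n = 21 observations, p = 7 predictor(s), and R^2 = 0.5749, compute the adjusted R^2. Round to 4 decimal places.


Using the formula:
(1 - 0.5749) = 0.4251.
Multiply by 20/13: 0.4251 * 20 = 8.5020, then 8.5020 / 13 = 0.6540.
Adj R^2 = 1 - 0.6540 = 0.3460.

0.3460


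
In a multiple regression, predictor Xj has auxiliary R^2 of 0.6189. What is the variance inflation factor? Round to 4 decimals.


VIF = 1 / (1 - 0.6189).
= 1 / 0.3811 = 2.6240.

2.6240


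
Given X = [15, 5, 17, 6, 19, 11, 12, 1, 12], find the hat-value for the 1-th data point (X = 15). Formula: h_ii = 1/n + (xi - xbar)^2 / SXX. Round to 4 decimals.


Compute xbar = 10.8889 with n = 9 observations.
SXX = 278.8889.
Leverage = 1/9 + (15 - 10.8889)^2/278.8889 = 0.1717.

0.1717


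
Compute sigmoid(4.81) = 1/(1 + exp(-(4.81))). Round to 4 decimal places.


Compute exp(-4.8100) = 0.0081.
Sigmoid = 1 / (1 + 0.0081) = 1 / 1.0081 = 0.9919.

0.9919


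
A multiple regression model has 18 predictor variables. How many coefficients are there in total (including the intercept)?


Each predictor gets one coefficient, plus one intercept.
Total parameters = 18 + 1 = 19.

19


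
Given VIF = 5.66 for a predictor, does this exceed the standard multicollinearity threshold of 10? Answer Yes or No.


The threshold is 10.
VIF = 5.66 is < 10.
Multicollinearity indication: No.

No


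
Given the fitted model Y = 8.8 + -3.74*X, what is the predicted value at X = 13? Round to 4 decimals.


Substitute X = 13 into the equation:
Y = 8.8 + -3.74 * 13 = 8.8 + -48.6200 = -39.8200.

-39.8200


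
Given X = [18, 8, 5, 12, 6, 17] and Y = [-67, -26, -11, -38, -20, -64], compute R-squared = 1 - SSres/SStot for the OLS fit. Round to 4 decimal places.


After computing the OLS fit (b0=7.9551, b1=-4.1474):
SSres = 29.9423, SStot = 2713.3333.
R^2 = 1 - 29.9423/2713.3333 = 0.9890.

0.9890


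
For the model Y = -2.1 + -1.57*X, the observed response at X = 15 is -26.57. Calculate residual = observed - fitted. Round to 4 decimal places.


Fitted value at X = 15 is yhat = -2.1 + -1.57*15 = -25.6500.
Residual = -26.57 - -25.6500 = -0.9200.

-0.9200


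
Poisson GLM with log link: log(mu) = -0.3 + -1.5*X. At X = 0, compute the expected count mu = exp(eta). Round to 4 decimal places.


Compute eta = -0.3 + -1.5 * 0 = -0.3000.
Apply inverse link: mu = e^-0.3000 = 0.7408.

0.7408


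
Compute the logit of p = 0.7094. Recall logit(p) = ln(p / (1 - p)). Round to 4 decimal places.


Compute the odds: 0.7094/0.2906 = 2.4412.
Take the natural log: ln(2.4412) = 0.8925.

0.8925


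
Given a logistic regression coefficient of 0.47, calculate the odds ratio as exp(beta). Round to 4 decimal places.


Odds ratio = exp(beta) = exp(0.47).
= 1.6000.

1.6000


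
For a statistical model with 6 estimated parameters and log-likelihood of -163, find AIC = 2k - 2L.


Compute:
2k = 2*6 = 12.
-2*loglik = -2*(-163) = 326.
AIC = 12 + 326 = 338.

338


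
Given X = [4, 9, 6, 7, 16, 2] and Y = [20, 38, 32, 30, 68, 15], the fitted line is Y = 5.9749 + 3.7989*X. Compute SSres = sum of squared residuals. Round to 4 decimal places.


Predicted values from Y = 5.9749 + 3.7989*X.
Residuals: [-1.1705, -2.1650, 3.2317, -2.5672, 1.2427, 1.4273].
SSres = 26.6732.

26.6732


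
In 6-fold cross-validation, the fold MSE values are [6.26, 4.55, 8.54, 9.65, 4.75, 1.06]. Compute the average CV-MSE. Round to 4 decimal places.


Add all fold MSEs: 34.8100.
Divide by k = 6: 34.8100/6 = 5.8017.

5.8017


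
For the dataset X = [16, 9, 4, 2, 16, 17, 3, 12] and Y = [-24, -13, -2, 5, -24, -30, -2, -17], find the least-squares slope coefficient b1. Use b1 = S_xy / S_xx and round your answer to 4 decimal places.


Calculate xbar = 9.8750, ybar = -13.3750.
S_xx = 274.8750, S_xy = -546.3750.
Using b1 = S_xy / S_xx = -546.3750 / 274.8750, we get b1 = -1.9877.

-1.9877


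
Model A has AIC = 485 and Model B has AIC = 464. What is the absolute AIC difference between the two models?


|AIC_A - AIC_B| = |485 - 464| = 21.
Model B is preferred (lower AIC).

21


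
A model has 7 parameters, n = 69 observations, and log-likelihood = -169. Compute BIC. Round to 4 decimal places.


Compute k*ln(n) = 7*ln(69) = 7*4.234107 = 29.638749.
Then -2*loglik = 338.
BIC = 29.638749 + 338 = 367.638749, which rounds to 367.6387.

367.6387


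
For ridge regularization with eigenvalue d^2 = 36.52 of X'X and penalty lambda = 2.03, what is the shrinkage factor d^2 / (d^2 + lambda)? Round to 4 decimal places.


d^2 + lambda = 36.52 + 2.03 = 38.5500.
Shrinkage factor = 36.52/38.5500 = 0.9473.

0.9473


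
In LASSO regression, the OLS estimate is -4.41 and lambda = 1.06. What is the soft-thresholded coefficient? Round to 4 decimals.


Absolute value: |-4.41| = 4.41.
Compare to lambda = 1.06.
Since |beta| > lambda, coefficient = sign(beta)*(|beta| - lambda) = -3.3500.

-3.3500


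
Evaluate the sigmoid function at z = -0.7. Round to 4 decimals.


Compute exp(0.7000) = 2.0138.
Sigmoid = 1 / (1 + 2.0138) = 1 / 3.0138 = 0.3318.

0.3318


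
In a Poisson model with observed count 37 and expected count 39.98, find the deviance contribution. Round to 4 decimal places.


First: ln(37/39.98) = -0.077461.
Then: 37 * -0.077461 = -2.866057.
y - mu = 37 - 39.98 = -2.98.
D = 2(-2.866057 - -2.98) = 0.227886, which rounds to 0.2279.

0.2279


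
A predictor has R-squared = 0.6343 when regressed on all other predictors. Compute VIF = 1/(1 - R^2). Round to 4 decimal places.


Using VIF = 1/(1 - R^2_j):
1 - 0.6343 = 0.3657.
VIF = 2.7345.

2.7345


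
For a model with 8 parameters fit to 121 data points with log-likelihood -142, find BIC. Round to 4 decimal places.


k * ln(n) = 8 * ln(121) = 8 * 4.795791 = 38.366328.
-2 * loglik = -2 * (-142) = 284.
BIC = 38.366328 + 284 = 322.366328, which rounds to 322.3663.

322.3663


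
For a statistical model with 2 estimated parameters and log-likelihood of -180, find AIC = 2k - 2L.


AIC = 2*2 - 2*(-180).
= 4 + 360 = 364.

364


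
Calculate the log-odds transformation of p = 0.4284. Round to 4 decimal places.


1 - p = 0.5716.
p/(1-p) = 0.7495.
logit = ln(0.7495) = -0.2884.

-0.2884


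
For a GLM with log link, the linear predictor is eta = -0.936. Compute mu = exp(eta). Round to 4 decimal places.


The inverse log link gives:
mu = exp(-0.936) = 0.3922.

0.3922


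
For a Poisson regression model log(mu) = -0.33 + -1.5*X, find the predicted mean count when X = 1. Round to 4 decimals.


Linear predictor: eta = -0.33 + (-1.5)(1) = -1.8300.
Expected count: mu = exp(-1.8300) = 0.1604.

0.1604


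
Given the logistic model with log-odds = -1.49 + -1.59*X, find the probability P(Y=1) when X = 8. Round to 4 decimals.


Linear predictor: z = -1.49 + -1.59 * 8 = -14.2100.
P = 1/(1 + exp(14.2100)) = 1/(1 + 1483626.5202) = 0.0000.

0.0000


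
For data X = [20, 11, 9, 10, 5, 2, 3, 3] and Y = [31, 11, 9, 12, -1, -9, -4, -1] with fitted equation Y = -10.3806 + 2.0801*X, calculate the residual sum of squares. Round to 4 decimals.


For each point, residual = actual - predicted.
Residuals: [-0.2214, -1.5005, 0.6597, 1.5796, -1.0199, -2.7796, 0.1403, 3.1403].
Sum of squared residuals = 23.8784.

23.8784


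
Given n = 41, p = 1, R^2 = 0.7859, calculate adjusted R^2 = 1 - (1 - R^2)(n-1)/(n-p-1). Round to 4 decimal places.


Plug in: Adj R^2 = 1 - (1 - 0.7859) * 40/39.
= 1 - 0.2141 * 40/39
= 1 - 8.5640 / 39
= 1 - 0.2196 = 0.7804.

0.7804


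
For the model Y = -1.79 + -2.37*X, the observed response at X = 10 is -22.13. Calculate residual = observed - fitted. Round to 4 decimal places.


Predicted = -1.79 + -2.37 * 10 = -25.4900.
Residual = -22.13 - -25.4900 = 3.3600.

3.3600


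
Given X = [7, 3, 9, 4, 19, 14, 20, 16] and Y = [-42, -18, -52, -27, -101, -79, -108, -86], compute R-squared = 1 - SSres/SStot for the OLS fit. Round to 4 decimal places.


Fit the OLS line: b0 = -5.3081, b1 = -5.1145.
SSres = 17.8097.
SStot = 8126.8750.
R^2 = 1 - 17.8097/8126.8750 = 0.9978.

0.9978


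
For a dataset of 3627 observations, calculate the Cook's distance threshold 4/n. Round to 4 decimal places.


The threshold is 4/n.
4/3627 = 0.0011.

0.0011


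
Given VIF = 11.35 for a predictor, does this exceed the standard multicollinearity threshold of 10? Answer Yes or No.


Check: VIF = 11.35 vs threshold = 10.
Since 11.35 >= 10, the answer is Yes.

Yes


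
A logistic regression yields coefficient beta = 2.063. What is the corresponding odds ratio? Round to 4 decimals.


exp(2.063) = 7.8695.
So the odds ratio is 7.8695.

7.8695


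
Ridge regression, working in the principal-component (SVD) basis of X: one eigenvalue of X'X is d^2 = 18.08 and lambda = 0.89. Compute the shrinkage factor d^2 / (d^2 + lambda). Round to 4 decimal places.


Denominator = d^2 + lambda = 18.08 + 0.89 = 18.9700.
Shrinkage = 18.08 / 18.9700 = 0.9531.

0.9531


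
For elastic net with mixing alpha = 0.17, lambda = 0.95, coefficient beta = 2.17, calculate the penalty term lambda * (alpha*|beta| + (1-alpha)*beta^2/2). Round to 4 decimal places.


L1 component = 0.17 * |2.17| = 0.3689.
L2 component = 0.83 * 2.17^2 / 2 = 1.9542.
Penalty = 0.95 * (0.3689 + 1.9542) = 0.95 * 2.3231 = 2.2069.

2.2069


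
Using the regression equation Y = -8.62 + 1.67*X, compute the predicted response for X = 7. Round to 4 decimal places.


Substitute X = 7 into the equation:
Y = -8.62 + 1.67 * 7 = -8.62 + 11.6900 = 3.0700.

3.0700


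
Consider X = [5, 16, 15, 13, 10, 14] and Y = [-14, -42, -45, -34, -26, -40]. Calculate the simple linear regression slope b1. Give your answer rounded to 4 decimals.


The sample means are xbar = 12.1667 and ybar = -33.5000.
Compute S_xx = 82.8333 and S_xy = -233.5000.
Slope b1 = S_xy / S_xx = -233.5000 / 82.8333 = -2.8189.

-2.8189


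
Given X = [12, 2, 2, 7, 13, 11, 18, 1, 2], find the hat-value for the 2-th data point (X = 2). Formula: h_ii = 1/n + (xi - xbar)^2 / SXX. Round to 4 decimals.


Mean of X: xbar = 7.5556.
SXX = 306.2222.
For X = 2: h = 1/9 + (2 - 7.5556)^2/306.2222 = 0.2119.

0.2119


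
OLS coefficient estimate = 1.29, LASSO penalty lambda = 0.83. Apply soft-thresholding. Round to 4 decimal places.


|beta_OLS| = 1.29.
lambda = 0.83.
Since |beta| > lambda, coefficient = sign(beta)*(|beta| - lambda) = 0.4600.
Result = 0.4600.

0.4600


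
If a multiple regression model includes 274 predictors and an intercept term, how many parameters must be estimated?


Each predictor gets one coefficient, plus one intercept.
Total parameters = 274 + 1 = 275.

275


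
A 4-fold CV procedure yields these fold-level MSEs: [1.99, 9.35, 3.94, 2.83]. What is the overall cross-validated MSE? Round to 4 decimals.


Sum of fold MSEs = 18.1100.
Average = 18.1100 / 4 = 4.5275.

4.5275


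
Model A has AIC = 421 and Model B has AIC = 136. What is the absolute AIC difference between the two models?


Compute |421 - 136| = 285.
Model B has the smaller AIC.

285


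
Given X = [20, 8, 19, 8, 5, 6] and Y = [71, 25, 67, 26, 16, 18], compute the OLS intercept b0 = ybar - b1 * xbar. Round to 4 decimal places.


First find the slope: b1 = 3.7321.
Means: xbar = 11.0000, ybar = 37.1667.
b0 = ybar - b1 * xbar = 37.1667 - 3.7321 * 11.0000 = -3.8869.

-3.8869


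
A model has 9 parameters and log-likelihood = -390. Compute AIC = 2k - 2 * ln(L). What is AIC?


Compute:
2k = 2*9 = 18.
-2*loglik = -2*(-390) = 780.
AIC = 18 + 780 = 798.

798


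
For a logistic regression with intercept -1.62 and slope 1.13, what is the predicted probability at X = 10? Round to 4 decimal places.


z = -1.62 + 1.13 * 10 = 9.6800.
Sigmoid: P = 1 / (1 + exp(-9.6800)) = 0.9999.

0.9999


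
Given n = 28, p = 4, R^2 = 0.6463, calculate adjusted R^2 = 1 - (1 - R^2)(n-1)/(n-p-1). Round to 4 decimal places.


Plug in: Adj R^2 = 1 - (1 - 0.6463) * 27/23.
= 1 - 0.3537 * 27/23
= 1 - 9.5499 / 23
= 1 - 0.4152 = 0.5848.

0.5848


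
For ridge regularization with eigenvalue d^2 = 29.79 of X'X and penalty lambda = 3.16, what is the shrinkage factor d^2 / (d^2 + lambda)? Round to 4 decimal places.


d^2 + lambda = 29.79 + 3.16 = 32.9500.
Shrinkage factor = 29.79/32.9500 = 0.9041.

0.9041


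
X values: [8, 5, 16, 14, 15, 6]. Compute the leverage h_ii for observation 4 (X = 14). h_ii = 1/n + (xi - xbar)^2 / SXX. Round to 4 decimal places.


Mean of X: xbar = 10.6667.
SXX = 119.3333.
For X = 14: h = 1/6 + (14 - 10.6667)^2/119.3333 = 0.2598.

0.2598


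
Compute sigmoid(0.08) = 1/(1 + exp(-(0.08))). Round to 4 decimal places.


exp(-0.0800) = 0.9231.
1 + exp(-z) = 1.9231.
sigmoid = 1/1.9231 = 0.5200.

0.5200


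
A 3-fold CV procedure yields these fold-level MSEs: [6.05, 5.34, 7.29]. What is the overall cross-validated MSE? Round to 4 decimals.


Add all fold MSEs: 18.6800.
Divide by k = 3: 18.6800/3 = 6.2267.

6.2267


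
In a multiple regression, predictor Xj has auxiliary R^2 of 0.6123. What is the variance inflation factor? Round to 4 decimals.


Denominator: 1 - 0.6123 = 0.3877.
VIF = 1 / 0.3877 = 2.5793.

2.5793


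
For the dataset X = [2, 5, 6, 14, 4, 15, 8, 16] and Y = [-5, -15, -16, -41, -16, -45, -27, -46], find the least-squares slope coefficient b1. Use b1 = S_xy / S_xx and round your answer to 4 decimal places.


First compute the means: xbar = 8.7500, ybar = -26.3750.
Then S_xx = sum((xi - xbar)^2) = 209.5000.
S_xy = sum((xi - xbar)(yi - ybar)) = -599.7500.
b1 = S_xy / S_xx = -599.7500 / 209.5000 = -2.8628.

-2.8628


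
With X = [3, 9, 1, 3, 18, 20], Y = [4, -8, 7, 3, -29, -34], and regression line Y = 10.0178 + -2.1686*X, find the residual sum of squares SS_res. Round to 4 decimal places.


Compute predicted values, then residuals = yi - yhat_i.
Residuals: [0.4880, 1.4996, -0.8492, -0.5120, 0.0170, -0.6458].
SSres = sum(residual^2) = 3.8876.

3.8876


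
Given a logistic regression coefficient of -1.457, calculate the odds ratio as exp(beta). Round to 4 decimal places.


exp(-1.457) = 0.2329.
So the odds ratio is 0.2329.

0.2329


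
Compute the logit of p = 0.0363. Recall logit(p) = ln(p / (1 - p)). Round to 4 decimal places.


1 - p = 0.9637.
p/(1-p) = 0.0377.
logit = ln(0.0377) = -3.2790.

-3.2790


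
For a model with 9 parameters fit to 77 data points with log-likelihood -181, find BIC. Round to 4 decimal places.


ln(77) = 4.343805.
k * ln(n) = 9 * 4.343805 = 39.094245.
-2L = 362.
BIC = 39.094245 + 362 = 401.094245, which rounds to 401.0942.

401.0942


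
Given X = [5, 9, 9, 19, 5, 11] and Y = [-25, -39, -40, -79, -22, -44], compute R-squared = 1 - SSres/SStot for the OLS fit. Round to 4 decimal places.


The fitted line is Y = -3.5100 + -3.9300*X.
SSres = 14.1800, SStot = 2073.5000.
R^2 = 1 - SSres/SStot = 0.9932.

0.9932


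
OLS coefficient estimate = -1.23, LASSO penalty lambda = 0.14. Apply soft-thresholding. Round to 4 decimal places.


|beta_OLS| = 1.23.
lambda = 0.14.
Since |beta| > lambda, coefficient = sign(beta)*(|beta| - lambda) = -1.0900.
Result = -1.0900.

-1.0900


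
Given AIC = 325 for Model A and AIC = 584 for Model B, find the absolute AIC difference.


Compute |325 - 584| = 259.
Model A has the smaller AIC.

259


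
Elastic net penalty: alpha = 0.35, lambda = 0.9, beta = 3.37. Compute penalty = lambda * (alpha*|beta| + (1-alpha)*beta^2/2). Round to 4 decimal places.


alpha * |beta| = 0.35 * 3.37 = 1.1795.
(1-alpha) * beta^2/2 = 0.65 * 11.3569/2 = 3.6910.
Total = 0.9 * (1.1795 + 3.6910) = 4.3834.

4.3834


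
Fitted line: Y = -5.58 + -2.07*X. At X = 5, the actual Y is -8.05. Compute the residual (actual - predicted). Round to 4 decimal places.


Predicted = -5.58 + -2.07 * 5 = -15.9300.
Residual = -8.05 - -15.9300 = 7.8800.

7.8800


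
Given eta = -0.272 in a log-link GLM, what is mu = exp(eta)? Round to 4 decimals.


The inverse log link gives:
mu = exp(-0.272) = 0.7619.

0.7619


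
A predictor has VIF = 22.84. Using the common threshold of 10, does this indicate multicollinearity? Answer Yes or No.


The threshold is 10.
VIF = 22.84 is >= 10.
Multicollinearity indication: Yes.

Yes


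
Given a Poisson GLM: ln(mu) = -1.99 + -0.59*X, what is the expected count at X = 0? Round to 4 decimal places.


Linear predictor: eta = -1.99 + (-0.59)(0) = -1.9900.
Expected count: mu = exp(-1.9900) = 0.1367.

0.1367


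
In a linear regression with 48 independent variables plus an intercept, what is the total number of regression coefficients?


Including the intercept, the model has 48 predictor coefficients + 1 intercept.
Total = 49.

49


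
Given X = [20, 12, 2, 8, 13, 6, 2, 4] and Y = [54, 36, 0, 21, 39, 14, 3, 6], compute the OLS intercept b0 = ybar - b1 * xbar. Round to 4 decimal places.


First find the slope: b1 = 3.0888.
Means: xbar = 8.3750, ybar = 21.6250.
b0 = ybar - b1 * xbar = 21.6250 - 3.0888 * 8.3750 = -4.2438.

-4.2438


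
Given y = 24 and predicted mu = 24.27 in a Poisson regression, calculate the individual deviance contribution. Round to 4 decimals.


Compute y*ln(y/mu) = 24*ln(24/24.27) = 24*-0.011187 = -0.268488.
y - mu = -0.27.
D = 2*(-0.268488 - (-0.27)) = 0.003024, which rounds to 0.0030.

0.0030


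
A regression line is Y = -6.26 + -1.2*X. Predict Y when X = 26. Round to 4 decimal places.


Substitute X = 26 into the equation:
Y = -6.26 + -1.2 * 26 = -6.26 + -31.2000 = -37.4600.

-37.4600


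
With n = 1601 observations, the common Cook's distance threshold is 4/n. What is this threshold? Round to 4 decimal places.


The threshold is 4/n.
4/1601 = 0.0025.

0.0025


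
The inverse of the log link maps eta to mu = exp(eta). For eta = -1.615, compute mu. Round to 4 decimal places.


Apply the inverse link:
mu = e^-1.615 = 0.1989.

0.1989


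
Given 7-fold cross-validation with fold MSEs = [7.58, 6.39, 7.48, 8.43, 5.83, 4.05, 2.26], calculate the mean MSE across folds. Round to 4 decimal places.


Total MSE across folds = 42.0200.
CV-MSE = 42.0200/7 = 6.0029.

6.0029


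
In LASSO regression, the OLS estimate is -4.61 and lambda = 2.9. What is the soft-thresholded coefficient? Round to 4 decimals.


Check: |-4.61| = 4.61 vs lambda = 2.9.
Since |beta| > lambda, coefficient = sign(beta)*(|beta| - lambda) = -1.7100.
Soft-thresholded coefficient = -1.7100.

-1.7100


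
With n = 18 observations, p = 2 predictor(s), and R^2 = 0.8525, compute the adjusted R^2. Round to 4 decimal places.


Adjusted R^2 = 1 - (1 - R^2) * (n-1)/(n-p-1).
(1 - R^2) = 0.1475.
(n-1)/(n-p-1) = 17/15.
(1 - R^2) * (n-1) = 0.1475 * 17 = 2.5075.
Divide by (n-p-1): 2.5075 / 15 = 0.1672.
Adj R^2 = 1 - 0.1672 = 0.8328.

0.8328


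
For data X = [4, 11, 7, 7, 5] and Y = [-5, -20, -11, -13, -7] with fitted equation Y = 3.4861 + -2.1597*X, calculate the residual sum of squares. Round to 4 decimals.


For each point, residual = actual - predicted.
Residuals: [0.1527, 0.2706, 0.6318, -1.3682, 0.3124].
Sum of squared residuals = 2.4653.

2.4653


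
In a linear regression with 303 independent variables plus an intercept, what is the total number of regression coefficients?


Total coefficients = number of predictors + 1 (for the intercept).
= 303 + 1 = 304.

304


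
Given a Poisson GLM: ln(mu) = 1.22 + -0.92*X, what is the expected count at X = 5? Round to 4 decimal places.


Compute eta = 1.22 + -0.92 * 5 = -3.3800.
Apply inverse link: mu = e^-3.3800 = 0.0340.

0.0340


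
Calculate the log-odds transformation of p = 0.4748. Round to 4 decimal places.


Compute the odds: 0.4748/0.5252 = 0.9040.
Take the natural log: ln(0.9040) = -0.1009.

-0.1009


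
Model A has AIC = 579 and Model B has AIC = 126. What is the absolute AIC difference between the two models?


Absolute difference = |579 - 126| = 453.
The model with lower AIC (B) is preferred.

453


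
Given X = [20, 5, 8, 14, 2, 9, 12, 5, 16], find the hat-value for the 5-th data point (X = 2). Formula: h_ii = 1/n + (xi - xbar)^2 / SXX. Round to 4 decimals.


Compute xbar = 10.1111 with n = 9 observations.
SXX = 274.8889.
Leverage = 1/9 + (2 - 10.1111)^2/274.8889 = 0.3504.

0.3504


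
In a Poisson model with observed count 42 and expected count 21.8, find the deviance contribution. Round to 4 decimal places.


Compute y*ln(y/mu) = 42*ln(42/21.8) = 42*0.655760 = 27.541920.
y - mu = 20.2.
D = 2*(27.541920 - (20.2)) = 14.683840, which rounds to 14.6838.

14.6838


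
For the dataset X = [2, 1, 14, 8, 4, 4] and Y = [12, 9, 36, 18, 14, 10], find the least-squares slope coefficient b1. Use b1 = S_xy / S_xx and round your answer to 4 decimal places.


Calculate xbar = 5.5000, ybar = 16.5000.
S_xx = 115.5000, S_xy = 232.5000.
Using b1 = S_xy / S_xx = 232.5000 / 115.5000, we get b1 = 2.0130.

2.0130


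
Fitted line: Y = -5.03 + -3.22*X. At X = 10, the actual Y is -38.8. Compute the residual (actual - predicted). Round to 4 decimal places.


Compute yhat = -5.03 + (-3.22)(10) = -37.2300.
Residual = actual - predicted = -38.8 - -37.2300 = -1.5700.

-1.5700


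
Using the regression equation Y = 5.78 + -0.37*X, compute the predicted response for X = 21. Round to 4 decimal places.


Predicted value:
Y = 5.78 + (-0.37)(21) = 5.78 + -7.7700 = -1.9900.

-1.9900


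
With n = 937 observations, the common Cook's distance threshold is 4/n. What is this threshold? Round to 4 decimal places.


Cook's distance cutoff = 4/n = 4/937.
= 0.0043.

0.0043


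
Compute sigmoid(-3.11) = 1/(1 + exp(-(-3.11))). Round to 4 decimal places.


First, exp(3.1100) = 22.4210.
Then sigma(z) = 1/(1 + 22.4210) = 0.0427.

0.0427


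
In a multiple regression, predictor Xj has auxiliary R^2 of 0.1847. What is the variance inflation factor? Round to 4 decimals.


Using VIF = 1/(1 - R^2_j):
1 - 0.1847 = 0.8153.
VIF = 1.2265.

1.2265


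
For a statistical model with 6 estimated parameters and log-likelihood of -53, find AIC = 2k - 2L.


AIC = 2*6 - 2*(-53).
= 12 + 106 = 118.

118


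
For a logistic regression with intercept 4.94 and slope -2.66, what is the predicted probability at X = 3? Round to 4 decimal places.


Compute z = 4.94 + (-2.66)(3) = -3.0400.
exp(-z) = 20.9052.
P = 1/(1 + 20.9052) = 0.0457.

0.0457


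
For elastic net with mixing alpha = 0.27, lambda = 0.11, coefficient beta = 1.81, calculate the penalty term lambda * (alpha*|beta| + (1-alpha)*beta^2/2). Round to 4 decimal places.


alpha * |beta| = 0.27 * 1.81 = 0.4887.
(1-alpha) * beta^2/2 = 0.73 * 3.2761/2 = 1.1958.
Total = 0.11 * (0.4887 + 1.1958) = 0.1853.

0.1853


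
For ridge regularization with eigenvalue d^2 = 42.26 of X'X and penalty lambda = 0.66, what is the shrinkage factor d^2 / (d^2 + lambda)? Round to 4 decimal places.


Compute the denominator: 42.26 + 0.66 = 42.9200.
Shrinkage factor = 42.26 / 42.9200 = 0.9846.

0.9846


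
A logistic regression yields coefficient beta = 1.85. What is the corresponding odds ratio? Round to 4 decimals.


exp(1.85) = 6.3598.
So the odds ratio is 6.3598.

6.3598


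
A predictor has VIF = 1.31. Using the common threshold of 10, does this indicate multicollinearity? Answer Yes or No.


Check: VIF = 1.31 vs threshold = 10.
Since 1.31 < 10, the answer is No.

No


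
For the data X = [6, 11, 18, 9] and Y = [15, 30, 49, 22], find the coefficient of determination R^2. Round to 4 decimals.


Fit the OLS line: b0 = -2.5897, b1 = 2.8718.
SSres = 2.7179.
SStot = 646.0000.
R^2 = 1 - 2.7179/646.0000 = 0.9958.

0.9958


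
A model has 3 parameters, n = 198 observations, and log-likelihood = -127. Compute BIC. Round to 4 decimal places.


ln(198) = 5.288267.
k * ln(n) = 3 * 5.288267 = 15.864801.
-2L = 254.
BIC = 15.864801 + 254 = 269.864801, which rounds to 269.8648.

269.8648


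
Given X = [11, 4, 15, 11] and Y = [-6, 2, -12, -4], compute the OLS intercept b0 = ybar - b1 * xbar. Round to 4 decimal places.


First find the slope: b1 = -1.2271.
Means: xbar = 10.2500, ybar = -5.0000.
b0 = ybar - b1 * xbar = -5.0000 - -1.2271 * 10.2500 = 7.5777.

7.5777
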